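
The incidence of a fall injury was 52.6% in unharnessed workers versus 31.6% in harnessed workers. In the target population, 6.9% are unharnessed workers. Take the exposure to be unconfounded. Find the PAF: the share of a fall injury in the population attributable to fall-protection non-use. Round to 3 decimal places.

p₁ = 0.526, p₀ = 0.316.
Overall risk P(Y=1) = π·p₁ + (1−π)·p₀ = 0.069×0.526 + 0.931×0.316 = 0.33049.
Under exogeneity, PAF = [P(Y=1) − p₀] / P(Y=1).
PAF = (0.33049 − 0.316) / 0.33049 ≈ 0.0438

PAF ≈ 0.044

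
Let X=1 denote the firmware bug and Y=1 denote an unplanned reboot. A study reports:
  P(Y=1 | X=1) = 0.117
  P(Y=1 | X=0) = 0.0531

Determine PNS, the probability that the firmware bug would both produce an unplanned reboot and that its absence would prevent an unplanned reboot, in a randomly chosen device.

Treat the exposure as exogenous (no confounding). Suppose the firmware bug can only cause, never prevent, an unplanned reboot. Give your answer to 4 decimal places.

PNS ≈ 0.0639

Let p₁ = 0.117, p₀ = 0.0531.
Under exogeneity and monotonicity, PNS = p₁ − p₀.
PNS = 0.117 − 0.0531 = 0.0639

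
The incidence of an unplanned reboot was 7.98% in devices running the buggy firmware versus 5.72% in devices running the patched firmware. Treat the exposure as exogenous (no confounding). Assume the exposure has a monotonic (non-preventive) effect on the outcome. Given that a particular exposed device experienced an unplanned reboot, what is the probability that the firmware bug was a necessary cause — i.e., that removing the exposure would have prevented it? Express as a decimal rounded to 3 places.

p₁ = 0.0798, p₀ = 0.0572.
Under exogeneity and monotonicity, PN = (p₁ − p₀) / p₁.
PN = (0.0798 − 0.0572) / 0.0798 = 0.0226 / 0.0798 ≈ 0.2832

PN ≈ 0.283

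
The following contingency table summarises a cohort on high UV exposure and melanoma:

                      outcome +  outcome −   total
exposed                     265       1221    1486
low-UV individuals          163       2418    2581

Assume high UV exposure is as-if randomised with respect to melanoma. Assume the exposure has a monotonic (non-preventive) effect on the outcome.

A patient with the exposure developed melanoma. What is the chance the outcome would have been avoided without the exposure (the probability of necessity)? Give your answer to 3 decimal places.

PN ≈ 0.646

p₁ = P(outcome | exposed) = 265/1486 = 0.17833
p₀ = P(outcome | unexposed) = 163/2581 = 0.063154
Under exogeneity and monotonicity, PN = (p₁ − p₀)/p₁.
PN = (0.17833 − 0.063154) / 0.17833 ≈ 0.6459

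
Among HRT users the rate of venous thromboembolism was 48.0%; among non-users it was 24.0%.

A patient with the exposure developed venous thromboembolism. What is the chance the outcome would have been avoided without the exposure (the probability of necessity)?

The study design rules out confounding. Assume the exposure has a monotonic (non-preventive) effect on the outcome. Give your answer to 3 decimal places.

p₁ = 0.48, p₀ = 0.24.
Under exogeneity and monotonicity, PN = (p₁ − p₀) / p₁.
PN = (0.48 − 0.24) / 0.48 = 0.24 / 0.48 ≈ 0.5000

PN ≈ 0.500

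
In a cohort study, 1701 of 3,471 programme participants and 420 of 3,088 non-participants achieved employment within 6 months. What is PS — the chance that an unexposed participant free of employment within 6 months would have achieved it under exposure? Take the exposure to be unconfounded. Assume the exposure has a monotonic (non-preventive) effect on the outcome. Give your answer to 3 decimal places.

p₁ = P(outcome | exposed) = 1701/3471 = 0.49006
p₀ = P(outcome | unexposed) = 420/3088 = 0.13601
Under exogeneity and monotonicity, PS = (p₁ − p₀) / (1 − p₀).
PS = (0.49006 − 0.13601) / (1 − 0.13601) = 0.35405 / 0.86399 ≈ 0.4098

PS ≈ 0.410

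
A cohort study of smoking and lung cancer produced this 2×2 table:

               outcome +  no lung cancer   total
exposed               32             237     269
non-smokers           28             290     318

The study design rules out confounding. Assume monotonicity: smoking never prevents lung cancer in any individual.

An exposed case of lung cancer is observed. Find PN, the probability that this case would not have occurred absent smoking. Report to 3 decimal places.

PN ≈ 0.260

p₁ = P(outcome | exposed) = 32/269 = 0.11896
p₀ = P(outcome | unexposed) = 28/318 = 0.08805
Under exogeneity and monotonicity, PN = (p₁ − p₀)/p₁.
PN = (0.11896 − 0.08805) / 0.11896 ≈ 0.2598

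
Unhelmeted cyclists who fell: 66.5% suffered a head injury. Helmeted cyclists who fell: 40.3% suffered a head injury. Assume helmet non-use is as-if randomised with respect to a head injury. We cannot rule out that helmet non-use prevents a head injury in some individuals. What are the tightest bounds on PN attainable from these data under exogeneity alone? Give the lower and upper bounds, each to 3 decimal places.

0.394 ≤ PN ≤ 0.898

p₁ = 0.665, p₀ = 0.403.
Under exogeneity alone the bounds on PN are max{0,(p₁−p₀)/p₁} ≤ PN ≤ min{1,(1−p₀)/p₁}.
  lower = (p₁ − p₀)/p₁ = 0.262 / 0.665 ≈ 0.3940
  upper = min{1, (1 − p₀)/p₁} = 0.597 / 0.665 ≈ 0.8977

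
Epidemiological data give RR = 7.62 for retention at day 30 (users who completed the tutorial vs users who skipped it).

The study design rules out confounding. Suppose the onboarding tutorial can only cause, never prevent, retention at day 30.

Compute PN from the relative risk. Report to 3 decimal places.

PN ≈ 0.869

Under exogeneity and monotonicity, PN = (RR − 1) / RR = 1 − 1/RR.
PN = (7.62 − 1) / 7.62 = 6.62 / 7.62 ≈ 0.8688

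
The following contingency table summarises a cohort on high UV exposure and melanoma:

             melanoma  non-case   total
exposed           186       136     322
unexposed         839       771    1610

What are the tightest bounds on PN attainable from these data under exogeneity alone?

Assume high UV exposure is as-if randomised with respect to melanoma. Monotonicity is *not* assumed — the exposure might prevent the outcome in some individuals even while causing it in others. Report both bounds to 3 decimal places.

p₁ = P(outcome | exposed) = 186/322 = 0.57764
p₀ = P(outcome | unexposed) = 839/1610 = 0.52112
Under exogeneity alone the bounds on PN are max{0,(p₁−p₀)/p₁} ≤ PN ≤ min{1,(1−p₀)/p₁}.
  lower = (p₁ − p₀)/p₁ = 0.056522 / 0.57764 ≈ 0.0978
  upper = min{1, (1 − p₀)/p₁} = 0.47888 / 0.57764 ≈ 0.8290

0.098 ≤ PN ≤ 0.829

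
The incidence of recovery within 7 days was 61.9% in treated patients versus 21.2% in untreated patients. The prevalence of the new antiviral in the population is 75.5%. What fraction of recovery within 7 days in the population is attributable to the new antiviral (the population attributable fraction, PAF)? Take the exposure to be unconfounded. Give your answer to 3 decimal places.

PAF ≈ 0.592

p₁ = 0.619, p₀ = 0.212.
Overall risk P(Y=1) = π·p₁ + (1−π)·p₀ = 0.755×0.619 + 0.245×0.212 = 0.51928.
Under exogeneity, PAF = [P(Y=1) − p₀] / P(Y=1).
PAF = (0.51928 − 0.212) / 0.51928 ≈ 0.5917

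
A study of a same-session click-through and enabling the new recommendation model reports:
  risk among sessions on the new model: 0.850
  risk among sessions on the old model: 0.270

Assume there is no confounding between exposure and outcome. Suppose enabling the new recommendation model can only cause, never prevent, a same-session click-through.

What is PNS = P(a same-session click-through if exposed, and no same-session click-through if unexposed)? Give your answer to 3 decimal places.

Let p₁ = 0.85, p₀ = 0.27.
Under exogeneity and monotonicity, PNS = p₁ − p₀.
PNS = 0.85 − 0.27 = 0.58

PNS ≈ 0.580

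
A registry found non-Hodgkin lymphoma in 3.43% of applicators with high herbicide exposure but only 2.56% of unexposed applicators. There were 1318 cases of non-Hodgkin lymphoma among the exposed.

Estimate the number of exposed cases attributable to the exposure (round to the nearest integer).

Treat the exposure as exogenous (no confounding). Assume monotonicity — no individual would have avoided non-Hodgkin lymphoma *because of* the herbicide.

about 334 cases

p₁ = 0.0343, p₀ = 0.0256.
PN = (p₁ − p₀)/p₁ = (0.0343 − 0.0256) / 0.0343 ≈ 0.25364.
Attributable cases ≈ PN × (exposed cases) = 0.25364 × 1318 ≈ 334.30.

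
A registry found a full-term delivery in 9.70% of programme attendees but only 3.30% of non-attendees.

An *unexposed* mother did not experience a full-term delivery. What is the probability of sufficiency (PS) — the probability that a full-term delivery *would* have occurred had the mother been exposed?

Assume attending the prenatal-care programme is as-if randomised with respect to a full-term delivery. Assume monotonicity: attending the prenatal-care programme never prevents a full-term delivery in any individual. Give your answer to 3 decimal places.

p₁ = 0.097, p₀ = 0.033.
Under exogeneity and monotonicity, PS = (p₁ − p₀) / (1 − p₀).
PS = (0.097 − 0.033) / (1 − 0.033) = 0.064 / 0.967 ≈ 0.0662

PS ≈ 0.066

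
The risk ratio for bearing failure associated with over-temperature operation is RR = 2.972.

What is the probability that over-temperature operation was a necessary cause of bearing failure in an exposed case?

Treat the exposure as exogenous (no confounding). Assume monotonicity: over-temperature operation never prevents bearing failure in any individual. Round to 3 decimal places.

PN ≈ 0.664

Under exogeneity and monotonicity, PN = (RR − 1) / RR = 1 − 1/RR.
PN = (2.972 − 1) / 2.972 = 1.972 / 2.972 ≈ 0.6635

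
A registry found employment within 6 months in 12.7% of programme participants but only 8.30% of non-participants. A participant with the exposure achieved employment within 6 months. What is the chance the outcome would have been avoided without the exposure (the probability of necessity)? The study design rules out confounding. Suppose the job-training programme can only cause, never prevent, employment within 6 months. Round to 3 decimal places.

PN ≈ 0.346

p₁ = 0.127, p₀ = 0.083.
Under exogeneity and monotonicity, PN = (p₁ − p₀) / p₁.
PN = (0.127 − 0.083) / 0.127 = 0.044 / 0.127 ≈ 0.3465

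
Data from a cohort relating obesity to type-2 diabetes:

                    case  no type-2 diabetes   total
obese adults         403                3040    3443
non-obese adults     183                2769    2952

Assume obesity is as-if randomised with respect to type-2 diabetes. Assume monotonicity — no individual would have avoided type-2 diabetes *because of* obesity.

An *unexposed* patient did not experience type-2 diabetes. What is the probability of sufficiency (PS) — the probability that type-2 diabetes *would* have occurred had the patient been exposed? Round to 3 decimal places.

p₁ = P(outcome | exposed) = 403/3443 = 0.11705
p₀ = P(outcome | unexposed) = 183/2952 = 0.061992
Under exogeneity and monotonicity, PS = (p₁ − p₀) / (1 − p₀).
PS = (0.11705 − 0.061992) / (1 − 0.061992) = 0.055057 / 0.93801 ≈ 0.0587

PS ≈ 0.059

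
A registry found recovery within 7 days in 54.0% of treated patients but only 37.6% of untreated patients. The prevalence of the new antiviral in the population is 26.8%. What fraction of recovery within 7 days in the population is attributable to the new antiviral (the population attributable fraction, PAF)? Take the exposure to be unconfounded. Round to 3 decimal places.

PAF ≈ 0.105

p₁ = 0.54, p₀ = 0.376.
Overall risk P(Y=1) = π·p₁ + (1−π)·p₀ = 0.268×0.54 + 0.732×0.376 = 0.41995.
Under exogeneity, PAF = [P(Y=1) − p₀] / P(Y=1).
PAF = (0.41995 − 0.376) / 0.41995 ≈ 0.1047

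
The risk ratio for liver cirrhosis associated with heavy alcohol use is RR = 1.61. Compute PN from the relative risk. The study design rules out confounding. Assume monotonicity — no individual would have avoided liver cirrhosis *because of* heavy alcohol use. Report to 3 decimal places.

Under exogeneity and monotonicity, PN = (RR − 1) / RR = 1 − 1/RR.
PN = (1.61 − 1) / 1.61 = 0.61 / 1.61 ≈ 0.3789

PN ≈ 0.379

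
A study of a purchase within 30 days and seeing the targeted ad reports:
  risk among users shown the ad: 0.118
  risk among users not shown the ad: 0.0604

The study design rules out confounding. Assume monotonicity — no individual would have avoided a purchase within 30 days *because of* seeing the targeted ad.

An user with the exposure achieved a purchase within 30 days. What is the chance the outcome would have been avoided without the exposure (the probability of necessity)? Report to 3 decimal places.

Let p₁ = 0.118, p₀ = 0.0604.
Under exogeneity and monotonicity, PN = (p₁ − p₀) / p₁.
PN = (0.118 − 0.0604) / 0.118 = 0.0576 / 0.118 ≈ 0.4881

PN ≈ 0.488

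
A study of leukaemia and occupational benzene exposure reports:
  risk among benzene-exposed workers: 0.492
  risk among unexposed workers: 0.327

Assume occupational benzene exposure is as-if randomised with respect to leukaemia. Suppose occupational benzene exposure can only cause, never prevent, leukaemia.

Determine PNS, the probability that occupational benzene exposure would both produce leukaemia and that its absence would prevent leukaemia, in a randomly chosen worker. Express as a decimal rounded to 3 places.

Let p₁ = 0.492, p₀ = 0.327.
Under exogeneity and monotonicity, PNS = p₁ − p₀.
PNS = 0.492 − 0.327 = 0.165

PNS ≈ 0.165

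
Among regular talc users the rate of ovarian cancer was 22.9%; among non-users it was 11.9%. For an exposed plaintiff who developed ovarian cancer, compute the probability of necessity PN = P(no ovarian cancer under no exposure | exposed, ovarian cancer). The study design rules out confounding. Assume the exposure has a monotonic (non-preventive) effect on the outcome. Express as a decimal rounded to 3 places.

PN ≈ 0.480

p₁ = 0.229, p₀ = 0.119.
Under exogeneity and monotonicity, PN = (p₁ − p₀) / p₁.
PN = (0.229 − 0.119) / 0.229 = 0.11 / 0.229 ≈ 0.4803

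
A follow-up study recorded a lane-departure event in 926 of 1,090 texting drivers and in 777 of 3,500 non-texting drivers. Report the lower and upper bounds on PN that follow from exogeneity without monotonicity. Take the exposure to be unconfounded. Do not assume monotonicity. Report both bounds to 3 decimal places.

0.739 ≤ PN ≤ 0.916

p₁ = P(outcome | exposed) = 926/1090 = 0.84954
p₀ = P(outcome | unexposed) = 777/3500 = 0.222
Under exogeneity alone the bounds on PN are max{0,(p₁−p₀)/p₁} ≤ PN ≤ min{1,(1−p₀)/p₁}.
  lower = (p₁ − p₀)/p₁ = 0.62754 / 0.84954 ≈ 0.7387
  upper = min{1, (1 − p₀)/p₁} = 0.778 / 0.84954 ≈ 0.9158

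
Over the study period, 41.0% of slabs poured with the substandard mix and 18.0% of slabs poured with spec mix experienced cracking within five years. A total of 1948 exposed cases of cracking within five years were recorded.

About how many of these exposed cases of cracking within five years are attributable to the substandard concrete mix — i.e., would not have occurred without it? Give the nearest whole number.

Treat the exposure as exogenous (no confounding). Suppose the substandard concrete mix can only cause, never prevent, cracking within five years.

p₁ = 0.41, p₀ = 0.18.
PN = (p₁ − p₀)/p₁ = (0.41 − 0.18) / 0.41 ≈ 0.56098.
Attributable cases ≈ PN × (exposed cases) = 0.56098 × 1948 ≈ 1092.78.

about 1093 cases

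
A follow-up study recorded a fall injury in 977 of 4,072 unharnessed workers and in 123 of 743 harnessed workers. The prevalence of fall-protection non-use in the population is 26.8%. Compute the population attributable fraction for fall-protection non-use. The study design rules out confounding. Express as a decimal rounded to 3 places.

p₁ = P(outcome | exposed) = 977/4072 = 0.23993
p₀ = P(outcome | unexposed) = 123/743 = 0.16555
Overall risk P(Y=1) = π·p₁ + (1−π)·p₀ = 0.268×0.23993 + 0.732×0.16555 = 0.18548.
Under exogeneity, PAF = [P(Y=1) − p₀] / P(Y=1).
PAF = (0.18548 − 0.16555) / 0.18548 ≈ 0.1075

PAF ≈ 0.107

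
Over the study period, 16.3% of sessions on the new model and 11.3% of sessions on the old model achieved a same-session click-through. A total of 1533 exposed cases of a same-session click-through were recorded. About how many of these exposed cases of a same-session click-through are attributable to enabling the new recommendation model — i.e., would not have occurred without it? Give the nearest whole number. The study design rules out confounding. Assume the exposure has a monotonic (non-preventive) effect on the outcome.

about 470 cases

p₁ = 0.163, p₀ = 0.113.
PN = (p₁ − p₀)/p₁ = (0.163 − 0.113) / 0.163 ≈ 0.30675.
Attributable cases ≈ PN × (exposed cases) = 0.30675 × 1533 ≈ 470.25.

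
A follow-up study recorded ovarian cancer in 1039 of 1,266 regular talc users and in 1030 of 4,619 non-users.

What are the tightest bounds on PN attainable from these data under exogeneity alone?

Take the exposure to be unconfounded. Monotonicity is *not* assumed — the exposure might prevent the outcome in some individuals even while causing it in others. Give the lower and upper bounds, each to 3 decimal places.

p₁ = P(outcome | exposed) = 1039/1266 = 0.8207
p₀ = P(outcome | unexposed) = 1030/4619 = 0.22299
Under exogeneity alone the bounds on PN are max{0,(p₁−p₀)/p₁} ≤ PN ≤ min{1,(1−p₀)/p₁}.
  lower = (p₁ − p₀)/p₁ = 0.5977 / 0.8207 ≈ 0.7283
  upper = min{1, (1 − p₀)/p₁} = 0.77701 / 0.8207 ≈ 0.9468

0.728 ≤ PN ≤ 0.947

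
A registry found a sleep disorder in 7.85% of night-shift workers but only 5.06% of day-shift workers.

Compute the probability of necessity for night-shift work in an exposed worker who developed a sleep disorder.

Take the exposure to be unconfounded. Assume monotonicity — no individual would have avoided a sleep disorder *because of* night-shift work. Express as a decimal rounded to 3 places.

PN ≈ 0.355

p₁ = 0.0785, p₀ = 0.0506.
Under exogeneity and monotonicity, PN = (p₁ − p₀) / p₁.
PN = (0.0785 − 0.0506) / 0.0785 = 0.0279 / 0.0785 ≈ 0.3554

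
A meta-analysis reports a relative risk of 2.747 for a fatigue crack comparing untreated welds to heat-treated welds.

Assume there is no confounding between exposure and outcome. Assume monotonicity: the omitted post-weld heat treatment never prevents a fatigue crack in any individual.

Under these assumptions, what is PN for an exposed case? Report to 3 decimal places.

Under exogeneity and monotonicity, PN = (RR − 1) / RR = 1 − 1/RR.
PN = (2.747 − 1) / 2.747 = 1.747 / 2.747 ≈ 0.6360

PN ≈ 0.636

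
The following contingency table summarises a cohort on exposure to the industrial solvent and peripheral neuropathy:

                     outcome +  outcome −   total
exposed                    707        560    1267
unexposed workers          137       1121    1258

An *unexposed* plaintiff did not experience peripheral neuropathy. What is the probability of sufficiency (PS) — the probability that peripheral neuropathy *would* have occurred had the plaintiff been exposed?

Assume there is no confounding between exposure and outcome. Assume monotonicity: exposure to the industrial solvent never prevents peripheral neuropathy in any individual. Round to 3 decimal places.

p₁ = P(outcome | exposed) = 707/1267 = 0.55801
p₀ = P(outcome | unexposed) = 137/1258 = 0.1089
Under exogeneity and monotonicity, PS = (p₁ − p₀)/(1 − p₀).
PS = (0.55801 − 0.1089) / 0.8911 ≈ 0.5040

PS ≈ 0.504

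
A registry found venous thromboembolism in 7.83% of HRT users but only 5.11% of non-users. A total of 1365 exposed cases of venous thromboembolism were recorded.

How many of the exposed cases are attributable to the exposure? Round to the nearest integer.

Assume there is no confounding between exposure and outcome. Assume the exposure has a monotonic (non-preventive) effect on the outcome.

about 474 cases

p₁ = 0.0783, p₀ = 0.0511.
PN = (p₁ − p₀)/p₁ = (0.0783 − 0.0511) / 0.0783 ≈ 0.34738.
Attributable cases ≈ PN × (exposed cases) = 0.34738 × 1365 ≈ 474.18.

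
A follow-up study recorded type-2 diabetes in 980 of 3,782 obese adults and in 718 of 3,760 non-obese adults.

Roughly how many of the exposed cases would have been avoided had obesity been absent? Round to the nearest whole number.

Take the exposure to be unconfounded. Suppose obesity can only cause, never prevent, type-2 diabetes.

p₁ = P(outcome | exposed) = 980/3782 = 0.25912
p₀ = P(outcome | unexposed) = 718/3760 = 0.19096
PN = (p₁ − p₀)/p₁ = (0.25912 − 0.19096) / 0.25912 ≈ 0.26306.
Attributable cases ≈ PN × (exposed cases) = 0.26306 × 980 ≈ 257.80.

about 258 cases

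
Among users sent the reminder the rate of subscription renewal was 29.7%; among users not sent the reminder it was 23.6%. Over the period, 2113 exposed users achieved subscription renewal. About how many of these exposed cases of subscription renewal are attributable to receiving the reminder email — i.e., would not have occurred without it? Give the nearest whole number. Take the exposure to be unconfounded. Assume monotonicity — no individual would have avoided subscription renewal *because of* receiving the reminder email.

about 434 cases

p₁ = 0.297, p₀ = 0.236.
PN = (p₁ − p₀)/p₁ = (0.297 − 0.236) / 0.297 ≈ 0.20539.
Attributable cases ≈ PN × (exposed cases) = 0.20539 × 2113 ≈ 433.98.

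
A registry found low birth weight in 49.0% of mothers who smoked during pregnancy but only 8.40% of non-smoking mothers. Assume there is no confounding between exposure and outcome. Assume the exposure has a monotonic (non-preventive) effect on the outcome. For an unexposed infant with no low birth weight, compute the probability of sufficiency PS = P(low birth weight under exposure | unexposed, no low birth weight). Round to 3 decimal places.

p₁ = 0.49, p₀ = 0.084.
Under exogeneity and monotonicity, PS = (p₁ − p₀) / (1 − p₀).
PS = (0.49 − 0.084) / (1 − 0.084) = 0.406 / 0.916 ≈ 0.4432

PS ≈ 0.443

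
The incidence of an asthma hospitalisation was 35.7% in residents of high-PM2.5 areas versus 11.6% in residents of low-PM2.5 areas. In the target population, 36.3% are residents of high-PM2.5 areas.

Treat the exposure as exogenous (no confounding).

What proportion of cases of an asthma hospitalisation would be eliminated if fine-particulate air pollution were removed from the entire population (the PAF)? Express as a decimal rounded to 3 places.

p₁ = 0.357, p₀ = 0.116.
Overall risk P(Y=1) = π·p₁ + (1−π)·p₀ = 0.363×0.357 + 0.637×0.116 = 0.20348.
Under exogeneity, PAF = [P(Y=1) − p₀] / P(Y=1).
PAF = (0.20348 − 0.116) / 0.20348 ≈ 0.4299

PAF ≈ 0.430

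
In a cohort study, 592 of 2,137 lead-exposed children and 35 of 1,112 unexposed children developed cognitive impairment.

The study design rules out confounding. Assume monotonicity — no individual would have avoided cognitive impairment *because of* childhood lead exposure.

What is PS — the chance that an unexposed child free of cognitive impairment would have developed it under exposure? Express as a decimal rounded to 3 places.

PS ≈ 0.254

p₁ = P(outcome | exposed) = 592/2137 = 0.27702
p₀ = P(outcome | unexposed) = 35/1112 = 0.031475
Under exogeneity and monotonicity, PS = (p₁ − p₀) / (1 − p₀).
PS = (0.27702 − 0.031475) / (1 − 0.031475) = 0.24555 / 0.96853 ≈ 0.2535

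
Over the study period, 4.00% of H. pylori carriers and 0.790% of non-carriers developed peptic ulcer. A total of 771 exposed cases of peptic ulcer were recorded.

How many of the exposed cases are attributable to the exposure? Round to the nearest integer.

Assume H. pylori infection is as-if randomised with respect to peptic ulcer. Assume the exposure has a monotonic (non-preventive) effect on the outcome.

p₁ = 0.04, p₀ = 0.0079.
PN = (p₁ − p₀)/p₁ = (0.04 − 0.0079) / 0.04 ≈ 0.80250.
Attributable cases ≈ PN × (exposed cases) = 0.80250 × 771 ≈ 618.73.

about 619 cases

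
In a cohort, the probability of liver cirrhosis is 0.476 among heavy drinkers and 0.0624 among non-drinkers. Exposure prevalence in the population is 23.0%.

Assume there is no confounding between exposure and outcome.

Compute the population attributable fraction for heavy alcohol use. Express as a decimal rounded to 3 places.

Let p₁ = 0.476, p₀ = 0.0624.
Overall risk P(Y=1) = π·p₁ + (1−π)·p₀ = 0.23×0.476 + 0.77×0.0624 = 0.15753.
Under exogeneity, PAF = [P(Y=1) − p₀] / P(Y=1).
PAF = (0.15753 − 0.0624) / 0.15753 ≈ 0.6039

PAF ≈ 0.604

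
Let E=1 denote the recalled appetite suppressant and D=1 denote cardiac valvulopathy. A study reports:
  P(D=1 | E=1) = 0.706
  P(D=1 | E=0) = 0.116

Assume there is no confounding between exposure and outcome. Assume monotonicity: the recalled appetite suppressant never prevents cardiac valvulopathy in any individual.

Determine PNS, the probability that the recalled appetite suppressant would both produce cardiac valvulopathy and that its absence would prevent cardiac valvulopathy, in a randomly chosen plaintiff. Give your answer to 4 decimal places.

PNS ≈ 0.5900

Let p₁ = 0.706, p₀ = 0.116.
Under exogeneity and monotonicity, PNS = p₁ − p₀.
PNS = 0.706 − 0.116 = 0.59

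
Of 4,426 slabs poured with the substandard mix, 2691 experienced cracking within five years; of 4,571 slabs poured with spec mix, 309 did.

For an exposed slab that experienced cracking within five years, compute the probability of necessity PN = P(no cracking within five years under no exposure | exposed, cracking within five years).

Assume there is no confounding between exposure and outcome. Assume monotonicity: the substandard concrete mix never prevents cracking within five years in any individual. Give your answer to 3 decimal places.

PN ≈ 0.889

p₁ = P(outcome | exposed) = 2691/4426 = 0.608
p₀ = P(outcome | unexposed) = 309/4571 = 0.0676
Under exogeneity and monotonicity, PN = (p₁ − p₀) / p₁.
PN = (0.608 − 0.0676) / 0.608 = 0.5404 / 0.608 ≈ 0.8888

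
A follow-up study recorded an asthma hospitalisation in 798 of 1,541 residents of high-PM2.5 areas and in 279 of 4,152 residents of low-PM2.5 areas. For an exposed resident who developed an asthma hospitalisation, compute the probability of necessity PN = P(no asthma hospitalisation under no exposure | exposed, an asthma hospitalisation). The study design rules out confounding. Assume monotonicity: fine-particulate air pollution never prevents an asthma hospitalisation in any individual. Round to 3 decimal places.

p₁ = P(outcome | exposed) = 798/1541 = 0.51785
p₀ = P(outcome | unexposed) = 279/4152 = 0.067197
Under exogeneity and monotonicity, PN = (p₁ − p₀) / p₁.
PN = (0.51785 − 0.067197) / 0.51785 = 0.45065 / 0.51785 ≈ 0.8702

PN ≈ 0.870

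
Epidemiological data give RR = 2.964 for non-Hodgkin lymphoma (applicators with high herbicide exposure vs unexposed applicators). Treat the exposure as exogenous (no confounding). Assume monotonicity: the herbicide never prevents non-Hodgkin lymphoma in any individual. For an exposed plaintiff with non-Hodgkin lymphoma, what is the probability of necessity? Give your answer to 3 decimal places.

PN ≈ 0.663

Under exogeneity and monotonicity, PN = (RR − 1) / RR = 1 − 1/RR.
PN = (2.964 − 1) / 2.964 = 1.964 / 2.964 ≈ 0.6626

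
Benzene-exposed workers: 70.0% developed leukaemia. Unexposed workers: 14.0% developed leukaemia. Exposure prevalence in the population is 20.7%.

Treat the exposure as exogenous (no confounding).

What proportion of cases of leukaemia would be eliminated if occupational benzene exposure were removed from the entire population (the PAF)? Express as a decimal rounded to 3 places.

p₁ = 0.7, p₀ = 0.14.
Overall risk P(Y=1) = π·p₁ + (1−π)·p₀ = 0.207×0.7 + 0.793×0.14 = 0.25592.
Under exogeneity, PAF = [P(Y=1) − p₀] / P(Y=1).
PAF = (0.25592 − 0.14) / 0.25592 ≈ 0.4530

PAF ≈ 0.453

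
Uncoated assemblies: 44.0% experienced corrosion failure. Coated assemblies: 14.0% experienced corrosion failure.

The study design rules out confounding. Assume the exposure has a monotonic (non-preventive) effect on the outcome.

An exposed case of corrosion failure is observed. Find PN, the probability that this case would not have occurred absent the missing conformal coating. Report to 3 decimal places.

PN ≈ 0.682

p₁ = 0.44, p₀ = 0.14.
Under exogeneity and monotonicity, PN = (p₁ − p₀) / p₁.
PN = (0.44 − 0.14) / 0.44 = 0.3 / 0.44 ≈ 0.6818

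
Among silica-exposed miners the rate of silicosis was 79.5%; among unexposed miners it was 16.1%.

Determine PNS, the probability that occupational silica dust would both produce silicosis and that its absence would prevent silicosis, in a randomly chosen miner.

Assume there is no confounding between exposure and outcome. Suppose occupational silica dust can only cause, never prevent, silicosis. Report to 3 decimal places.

p₁ = 0.795, p₀ = 0.161.
Under exogeneity and monotonicity, PNS = p₁ − p₀.
PNS = 0.795 − 0.161 = 0.634

PNS ≈ 0.634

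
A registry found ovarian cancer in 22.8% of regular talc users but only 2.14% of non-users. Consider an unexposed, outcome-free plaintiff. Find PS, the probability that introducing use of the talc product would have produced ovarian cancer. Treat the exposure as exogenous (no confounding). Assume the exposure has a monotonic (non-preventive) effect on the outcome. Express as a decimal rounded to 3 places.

p₁ = 0.228, p₀ = 0.0214.
Under exogeneity and monotonicity, PS = (p₁ − p₀) / (1 − p₀).
PS = (0.228 − 0.0214) / (1 − 0.0214) = 0.2066 / 0.9786 ≈ 0.2111

PS ≈ 0.211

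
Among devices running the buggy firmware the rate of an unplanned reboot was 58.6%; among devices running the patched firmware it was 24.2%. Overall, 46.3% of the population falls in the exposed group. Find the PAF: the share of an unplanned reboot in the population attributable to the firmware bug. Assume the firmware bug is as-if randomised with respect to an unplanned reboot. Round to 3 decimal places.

PAF ≈ 0.397

p₁ = 0.586, p₀ = 0.242.
Overall risk P(Y=1) = π·p₁ + (1−π)·p₀ = 0.463×0.586 + 0.537×0.242 = 0.40127.
Under exogeneity, PAF = [P(Y=1) − p₀] / P(Y=1).
PAF = (0.40127 − 0.242) / 0.40127 ≈ 0.3969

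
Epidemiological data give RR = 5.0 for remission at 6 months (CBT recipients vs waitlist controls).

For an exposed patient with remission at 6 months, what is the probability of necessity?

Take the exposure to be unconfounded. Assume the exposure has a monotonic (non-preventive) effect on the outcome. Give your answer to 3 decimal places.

Under exogeneity and monotonicity, PN = (RR − 1) / RR = 1 − 1/RR.
PN = (5.0 − 1) / 5.0 = 4 / 5.0 ≈ 0.8000

PN ≈ 0.800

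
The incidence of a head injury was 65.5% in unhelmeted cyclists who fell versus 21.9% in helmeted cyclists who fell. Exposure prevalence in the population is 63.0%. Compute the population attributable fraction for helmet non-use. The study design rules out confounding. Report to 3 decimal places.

PAF ≈ 0.556

p₁ = 0.655, p₀ = 0.219.
Overall risk P(Y=1) = π·p₁ + (1−π)·p₀ = 0.63×0.655 + 0.37×0.219 = 0.49368.
Under exogeneity, PAF = [P(Y=1) − p₀] / P(Y=1).
PAF = (0.49368 − 0.219) / 0.49368 ≈ 0.5564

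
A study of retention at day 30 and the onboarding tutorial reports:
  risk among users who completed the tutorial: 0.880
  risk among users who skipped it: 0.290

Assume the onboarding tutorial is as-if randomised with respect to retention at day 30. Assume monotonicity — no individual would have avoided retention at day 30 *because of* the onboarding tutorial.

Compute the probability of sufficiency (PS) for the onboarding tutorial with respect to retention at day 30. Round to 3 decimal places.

PS ≈ 0.831

Let p₁ = 0.88, p₀ = 0.29.
Under exogeneity and monotonicity, PS = (p₁ − p₀) / (1 − p₀).
PS = (0.88 − 0.29) / (1 − 0.29) = 0.59 / 0.71 ≈ 0.8310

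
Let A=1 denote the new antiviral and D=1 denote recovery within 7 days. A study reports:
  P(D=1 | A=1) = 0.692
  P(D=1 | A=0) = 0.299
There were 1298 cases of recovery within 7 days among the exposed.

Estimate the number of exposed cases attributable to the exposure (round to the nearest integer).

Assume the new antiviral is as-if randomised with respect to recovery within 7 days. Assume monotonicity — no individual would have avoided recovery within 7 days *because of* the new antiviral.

about 737 cases

Let p₁ = 0.692, p₀ = 0.299.
PN = (p₁ − p₀)/p₁ = (0.692 − 0.299) / 0.692 ≈ 0.56792.
Attributable cases ≈ PN × (exposed cases) = 0.56792 × 1298 ≈ 737.16.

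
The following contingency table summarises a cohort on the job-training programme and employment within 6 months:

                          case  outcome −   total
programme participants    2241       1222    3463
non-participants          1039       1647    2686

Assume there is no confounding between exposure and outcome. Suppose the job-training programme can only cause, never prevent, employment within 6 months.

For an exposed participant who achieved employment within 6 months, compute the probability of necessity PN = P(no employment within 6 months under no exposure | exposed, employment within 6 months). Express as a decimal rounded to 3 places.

p₁ = P(outcome | exposed) = 2241/3463 = 0.64713
p₀ = P(outcome | unexposed) = 1039/2686 = 0.38682
Under exogeneity and monotonicity, PN = (p₁ − p₀) / p₁.
PN = (0.64713 − 0.38682) / 0.64713 = 0.26031 / 0.64713 ≈ 0.4022

PN ≈ 0.402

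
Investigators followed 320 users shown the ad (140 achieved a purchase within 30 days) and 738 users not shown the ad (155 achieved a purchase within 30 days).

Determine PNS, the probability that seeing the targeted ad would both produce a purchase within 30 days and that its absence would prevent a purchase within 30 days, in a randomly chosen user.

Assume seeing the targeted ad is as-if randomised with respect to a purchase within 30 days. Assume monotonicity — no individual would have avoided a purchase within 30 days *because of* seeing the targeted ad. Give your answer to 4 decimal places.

PNS ≈ 0.2275

p₁ = P(outcome | exposed) = 140/320 = 0.4375
p₀ = P(outcome | unexposed) = 155/738 = 0.21003
Under exogeneity and monotonicity, PNS = p₁ − p₀.
PNS = 0.4375 − 0.21003 = 0.22747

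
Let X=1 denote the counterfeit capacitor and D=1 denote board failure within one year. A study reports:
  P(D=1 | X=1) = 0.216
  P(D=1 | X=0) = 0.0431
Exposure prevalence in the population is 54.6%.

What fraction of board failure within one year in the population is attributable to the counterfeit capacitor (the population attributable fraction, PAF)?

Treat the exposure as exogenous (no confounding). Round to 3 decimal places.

PAF ≈ 0.687

Let p₁ = 0.216, p₀ = 0.0431.
Overall risk P(Y=1) = π·p₁ + (1−π)·p₀ = 0.546×0.216 + 0.454×0.0431 = 0.1375.
Under exogeneity, PAF = [P(Y=1) − p₀] / P(Y=1).
PAF = (0.1375 − 0.0431) / 0.1375 ≈ 0.6866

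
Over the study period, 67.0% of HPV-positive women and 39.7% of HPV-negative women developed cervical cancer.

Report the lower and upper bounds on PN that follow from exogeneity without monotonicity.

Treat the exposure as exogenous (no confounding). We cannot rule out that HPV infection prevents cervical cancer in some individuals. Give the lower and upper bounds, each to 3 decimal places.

0.407 ≤ PN ≤ 0.900

p₁ = 0.67, p₀ = 0.397.
Under exogeneity alone the bounds on PN are max{0,(p₁−p₀)/p₁} ≤ PN ≤ min{1,(1−p₀)/p₁}.
  lower = (p₁ − p₀)/p₁ = 0.273 / 0.67 ≈ 0.4075
  upper = min{1, (1 − p₀)/p₁} = 0.603 / 0.67 ≈ 0.9000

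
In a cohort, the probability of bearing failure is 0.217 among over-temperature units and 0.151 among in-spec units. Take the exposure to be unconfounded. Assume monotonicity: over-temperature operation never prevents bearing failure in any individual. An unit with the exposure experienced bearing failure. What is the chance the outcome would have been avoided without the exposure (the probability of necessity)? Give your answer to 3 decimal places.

Let p₁ = 0.217, p₀ = 0.151.
Under exogeneity and monotonicity, PN = (p₁ − p₀) / p₁.
PN = (0.217 − 0.151) / 0.217 = 0.066 / 0.217 ≈ 0.3041

PN ≈ 0.304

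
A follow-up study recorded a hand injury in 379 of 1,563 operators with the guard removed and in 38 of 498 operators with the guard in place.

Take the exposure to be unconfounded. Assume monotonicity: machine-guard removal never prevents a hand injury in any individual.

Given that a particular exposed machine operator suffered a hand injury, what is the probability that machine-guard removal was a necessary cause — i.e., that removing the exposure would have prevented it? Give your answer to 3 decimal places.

p₁ = P(outcome | exposed) = 379/1563 = 0.24248
p₀ = P(outcome | unexposed) = 38/498 = 0.076305
Under exogeneity and monotonicity, PN = (p₁ − p₀) / p₁.
PN = (0.24248 − 0.076305) / 0.24248 = 0.16618 / 0.24248 ≈ 0.6853

PN ≈ 0.685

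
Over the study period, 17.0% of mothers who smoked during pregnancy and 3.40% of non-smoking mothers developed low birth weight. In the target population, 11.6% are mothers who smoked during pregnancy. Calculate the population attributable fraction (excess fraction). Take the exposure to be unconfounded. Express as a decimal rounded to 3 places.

p₁ = 0.17, p₀ = 0.034.
Overall risk P(Y=1) = π·p₁ + (1−π)·p₀ = 0.116×0.17 + 0.884×0.034 = 0.049776.
Under exogeneity, PAF = [P(Y=1) − p₀] / P(Y=1).
PAF = (0.049776 − 0.034) / 0.049776 ≈ 0.3169

PAF ≈ 0.317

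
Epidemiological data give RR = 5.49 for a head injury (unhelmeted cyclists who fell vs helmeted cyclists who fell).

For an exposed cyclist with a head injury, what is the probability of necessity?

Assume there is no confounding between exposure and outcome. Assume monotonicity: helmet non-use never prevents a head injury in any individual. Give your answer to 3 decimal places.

Under exogeneity and monotonicity, PN = (RR − 1) / RR = 1 − 1/RR.
PN = (5.49 − 1) / 5.49 = 4.49 / 5.49 ≈ 0.8179

PN ≈ 0.818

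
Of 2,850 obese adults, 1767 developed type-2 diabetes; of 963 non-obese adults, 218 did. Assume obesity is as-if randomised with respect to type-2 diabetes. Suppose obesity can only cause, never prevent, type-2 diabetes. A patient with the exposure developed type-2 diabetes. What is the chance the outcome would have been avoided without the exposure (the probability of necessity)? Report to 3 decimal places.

PN ≈ 0.635

p₁ = P(outcome | exposed) = 1767/2850 = 0.62
p₀ = P(outcome | unexposed) = 218/963 = 0.22638
Under exogeneity and monotonicity, PN = (p₁ − p₀) / p₁.
PN = (0.62 − 0.22638) / 0.62 = 0.39362 / 0.62 ≈ 0.6349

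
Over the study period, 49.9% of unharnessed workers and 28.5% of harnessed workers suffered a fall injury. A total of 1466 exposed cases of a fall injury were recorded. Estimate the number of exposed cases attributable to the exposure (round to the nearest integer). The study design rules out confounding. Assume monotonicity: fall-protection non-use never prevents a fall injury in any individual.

p₁ = 0.499, p₀ = 0.285.
PN = (p₁ − p₀)/p₁ = (0.499 − 0.285) / 0.499 ≈ 0.42886.
Attributable cases ≈ PN × (exposed cases) = 0.42886 × 1466 ≈ 628.71.

about 629 cases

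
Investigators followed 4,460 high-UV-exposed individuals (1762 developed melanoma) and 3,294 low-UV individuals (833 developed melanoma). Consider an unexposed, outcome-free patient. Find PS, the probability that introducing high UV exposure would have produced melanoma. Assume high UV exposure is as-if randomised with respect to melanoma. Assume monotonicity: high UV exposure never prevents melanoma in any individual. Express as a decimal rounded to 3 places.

p₁ = P(outcome | exposed) = 1762/4460 = 0.39507
p₀ = P(outcome | unexposed) = 833/3294 = 0.25288
Under exogeneity and monotonicity, PS = (p₁ − p₀) / (1 − p₀).
PS = (0.39507 − 0.25288) / (1 − 0.25288) = 0.14218 / 0.74712 ≈ 0.1903

PS ≈ 0.190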